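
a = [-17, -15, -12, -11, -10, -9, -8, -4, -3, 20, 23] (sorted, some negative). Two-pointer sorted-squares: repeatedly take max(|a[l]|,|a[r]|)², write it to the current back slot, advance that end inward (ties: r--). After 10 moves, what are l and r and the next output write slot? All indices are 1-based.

l=9, r=9, next write slot=1

[1,11] |-17|<=|23| out[11]=529 → r--
[1,10] |-17|<=|20| out[10]=400 → r--
[1,9] |-17|>|-3| out[9]=289 → l++
[2,9] |-15|>|-3| out[8]=225 → l++
[3,9] |-12|>|-3| out[7]=144 → l++
[4,9] |-11|>|-3| out[6]=121 → l++
[5,9] |-10|>|-3| out[5]=100 → l++
[6,9] |-9|>|-3| out[4]=81 → l++
[7,9] |-8|>|-3| out[3]=64 → l++
[8,9] |-4|>|-3| out[2]=16 → l++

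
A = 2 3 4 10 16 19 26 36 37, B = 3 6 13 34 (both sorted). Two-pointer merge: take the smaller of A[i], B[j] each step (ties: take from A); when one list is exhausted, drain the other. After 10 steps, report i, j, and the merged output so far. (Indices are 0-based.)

i=0 j=0: A[i]=2<=B[j]=3 take 2, i++
i=1 j=0: A[i]=3<=B[j]=3 take 3, i++
i=2 j=0: A[i]=4>B[j]=3 take 3, j++
i=2 j=1: A[i]=4<=B[j]=6 take 4, i++
i=3 j=1: A[i]=10>B[j]=6 take 6, j++
i=3 j=2: A[i]=10<=B[j]=13 take 10, i++
i=4 j=2: A[i]=16>B[j]=13 take 13, j++
i=4 j=3: A[i]=16<=B[j]=34 take 16, i++
i=5 j=3: A[i]=19<=B[j]=34 take 19, i++
i=6 j=3: A[i]=26<=B[j]=34 take 26, i++

i=7, j=3, merged so far=[2, 3, 3, 4, 6, 10, 13, 16, 19, 26]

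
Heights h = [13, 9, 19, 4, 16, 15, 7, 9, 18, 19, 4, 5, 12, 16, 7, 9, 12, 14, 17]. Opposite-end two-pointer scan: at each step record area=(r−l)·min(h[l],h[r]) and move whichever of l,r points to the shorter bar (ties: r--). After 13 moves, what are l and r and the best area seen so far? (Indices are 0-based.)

l=0 r=18: min(13,17)*18=234 best=234 *, l++
l=1 r=18: min(9,17)*17=153 best=234, l++
l=2 r=18: min(19,17)*16=272 best=272 *, r--
l=2 r=17: min(19,14)*15=210 best=272, r--
l=2 r=16: min(19,12)*14=168 best=272, r--
l=2 r=15: min(19,9)*13=117 best=272, r--
l=2 r=14: min(19,7)*12=84 best=272, r--
l=2 r=13: min(19,16)*11=176 best=272, r--
l=2 r=12: min(19,12)*10=120 best=272, r--
l=2 r=11: min(19,5)*9=45 best=272, r--
l=2 r=10: min(19,4)*8=32 best=272, r--
l=2 r=9: min(19,19)*7=133 best=272, r--
l=2 r=8: min(19,18)*6=108 best=272, r--

l=2, r=7, best area=272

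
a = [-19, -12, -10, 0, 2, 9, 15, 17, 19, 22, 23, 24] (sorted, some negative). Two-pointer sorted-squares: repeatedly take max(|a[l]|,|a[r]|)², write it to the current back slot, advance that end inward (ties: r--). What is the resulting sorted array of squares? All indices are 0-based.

[0, 4, 81, 100, 144, 225, 289, 361, 361, 484, 529, 576]

l=0 r=11: |-19|<=|24| out[11]=576, r--
l=0 r=10: |-19|<=|23| out[10]=529, r--
l=0 r=9: |-19|<=|22| out[9]=484, r--
l=0 r=8: |-19|<=|19| out[8]=361, r--
l=0 r=7: |-19|>|17| out[7]=361, l++
l=1 r=7: |-12|<=|17| out[6]=289, r--
l=1 r=6: |-12|<=|15| out[5]=225, r--
l=1 r=5: |-12|>|9| out[4]=144, l++
l=2 r=5: |-10|>|9| out[3]=100, l++
l=3 r=5: |0|<=|9| out[2]=81, r--
l=3 r=4: |0|<=|2| out[1]=4, r--
l=3 r=3: |0|<=|0| out[0]=0, r--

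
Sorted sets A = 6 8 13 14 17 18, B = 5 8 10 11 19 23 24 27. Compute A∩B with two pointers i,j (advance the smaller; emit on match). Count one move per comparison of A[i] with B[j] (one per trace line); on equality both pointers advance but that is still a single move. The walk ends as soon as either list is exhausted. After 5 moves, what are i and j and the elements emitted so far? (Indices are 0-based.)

[i=0,j=0] 6>5 → j++
[i=0,j=1] 6<8 → i++
[i=1,j=1] 8==8 emit → i++,j++
[i=2,j=2] 13>10 → j++
[i=2,j=3] 13>11 → j++

i=2, j=4, emitted=[8]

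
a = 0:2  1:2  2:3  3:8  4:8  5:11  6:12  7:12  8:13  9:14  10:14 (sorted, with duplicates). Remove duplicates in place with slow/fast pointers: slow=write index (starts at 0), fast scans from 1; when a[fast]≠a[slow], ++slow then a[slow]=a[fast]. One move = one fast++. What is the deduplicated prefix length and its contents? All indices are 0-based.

slow=0 fast=1: a[fast]=2=a[slow] dup, fast++
slow=0 fast=2: a[fast]=3≠a[slow]=2 write a[1]=3, slow++,fast++
slow=1 fast=3: a[fast]=8≠a[slow]=3 write a[2]=8, slow++,fast++
slow=2 fast=4: a[fast]=8=a[slow] dup, fast++
slow=2 fast=5: a[fast]=11≠a[slow]=8 write a[3]=11, slow++,fast++
slow=3 fast=6: a[fast]=12≠a[slow]=11 write a[4]=12, slow++,fast++
slow=4 fast=7: a[fast]=12=a[slow] dup, fast++
slow=4 fast=8: a[fast]=13≠a[slow]=12 write a[5]=13, slow++,fast++
slow=5 fast=9: a[fast]=14≠a[slow]=13 write a[6]=14, slow++,fast++
slow=6 fast=10: a[fast]=14=a[slow] dup, fast++

length 7; prefix = [2, 3, 8, 11, 12, 13, 14]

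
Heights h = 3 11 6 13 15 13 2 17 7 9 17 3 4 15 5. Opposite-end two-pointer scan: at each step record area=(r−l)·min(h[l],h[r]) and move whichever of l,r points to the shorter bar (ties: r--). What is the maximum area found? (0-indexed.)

max area = 135

l=0 r=14: min(3,5)*14=42 best=42 *, l++
l=1 r=14: min(11,5)*13=65 best=65 *, r--
l=1 r=13: min(11,15)*12=132 best=132 *, l++
l=2 r=13: min(6,15)*11=66 best=132, l++
l=3 r=13: min(13,15)*10=130 best=132, l++
l=4 r=13: min(15,15)*9=135 best=135 *, r--
l=4 r=12: min(15,4)*8=32 best=135, r--
l=4 r=11: min(15,3)*7=21 best=135, r--
l=4 r=10: min(15,17)*6=90 best=135, l++
l=5 r=10: min(13,17)*5=65 best=135, l++
l=6 r=10: min(2,17)*4=8 best=135, l++
l=7 r=10: min(17,17)*3=51 best=135, r--
l=7 r=9: min(17,9)*2=18 best=135, r--
l=7 r=8: min(17,7)*1=7 best=135, r--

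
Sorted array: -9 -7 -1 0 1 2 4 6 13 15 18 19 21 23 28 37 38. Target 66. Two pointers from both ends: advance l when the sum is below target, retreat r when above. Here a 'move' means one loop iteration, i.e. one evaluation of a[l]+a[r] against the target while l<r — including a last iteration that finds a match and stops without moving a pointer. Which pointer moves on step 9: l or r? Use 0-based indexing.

[0,16] -9+38=29 <66 → l++
[1,16] -7+38=31 <66 → l++
[2,16] -1+38=37 <66 → l++
[3,16] 0+38=38 <66 → l++
[4,16] 1+38=39 <66 → l++
[5,16] 2+38=40 <66 → l++
[6,16] 4+38=42 <66 → l++
[7,16] 6+38=44 <66 → l++
[8,16] 13+38=51 <66 → l++

l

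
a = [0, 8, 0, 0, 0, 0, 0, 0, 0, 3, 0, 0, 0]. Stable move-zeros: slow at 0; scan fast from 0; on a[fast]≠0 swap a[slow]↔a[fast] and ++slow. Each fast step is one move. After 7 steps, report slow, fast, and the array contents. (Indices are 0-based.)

slow=0 fast=0: a[fast]=0, fast++
slow=0 fast=1: a[fast]=8≠0 swap→a[0]=8, slow++,fast++
slow=1 fast=2: a[fast]=0, fast++
slow=1 fast=3: a[fast]=0, fast++
slow=1 fast=4: a[fast]=0, fast++
slow=1 fast=5: a[fast]=0, fast++
slow=1 fast=6: a[fast]=0, fast++

slow=1, fast=7, a=[8, 0, 0, 0, 0, 0, 0, 0, 0, 3, 0, 0, 0]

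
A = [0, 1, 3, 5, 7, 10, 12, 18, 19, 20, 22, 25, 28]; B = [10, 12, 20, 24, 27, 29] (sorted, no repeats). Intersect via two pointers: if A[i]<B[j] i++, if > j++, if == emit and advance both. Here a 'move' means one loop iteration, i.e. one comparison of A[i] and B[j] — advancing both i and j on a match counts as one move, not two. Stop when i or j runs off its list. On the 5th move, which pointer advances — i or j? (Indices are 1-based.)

[i=1,j=1] 0<10 → i++
[i=2,j=1] 1<10 → i++
[i=3,j=1] 3<10 → i++
[i=4,j=1] 5<10 → i++
[i=5,j=1] 7<10 → i++

i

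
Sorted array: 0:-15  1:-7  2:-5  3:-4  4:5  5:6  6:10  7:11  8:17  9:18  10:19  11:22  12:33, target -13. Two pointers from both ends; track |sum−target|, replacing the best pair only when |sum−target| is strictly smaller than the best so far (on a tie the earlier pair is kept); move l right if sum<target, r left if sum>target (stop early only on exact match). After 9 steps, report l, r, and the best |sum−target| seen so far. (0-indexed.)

l=0, r=3, best |Δ|=3

l=0 r=12: -15+33=18 d=31 *, r--
l=0 r=11: -15+22=7 d=20 *, r--
l=0 r=10: -15+19=4 d=17 *, r--
l=0 r=9: -15+18=3 d=16 *, r--
l=0 r=8: -15+17=2 d=15 *, r--
l=0 r=7: -15+11=-4 d=9 *, r--
l=0 r=6: -15+10=-5 d=8 *, r--
l=0 r=5: -15+6=-9 d=4 *, r--
l=0 r=4: -15+5=-10 d=3 *, r--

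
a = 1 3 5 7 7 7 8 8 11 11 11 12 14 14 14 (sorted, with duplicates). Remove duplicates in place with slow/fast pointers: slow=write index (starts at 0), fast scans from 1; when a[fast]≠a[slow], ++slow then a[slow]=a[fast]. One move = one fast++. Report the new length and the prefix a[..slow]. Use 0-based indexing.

(s=0,f=1) a[fast]=3≠a[slow]=1 write a[1]=3 → slow++,fast++
(s=1,f=2) a[fast]=5≠a[slow]=3 write a[2]=5 → slow++,fast++
(s=2,f=3) a[fast]=7≠a[slow]=5 write a[3]=7 → slow++,fast++
(s=3,f=4) a[fast]=7=a[slow] dup → fast++
(s=3,f=5) a[fast]=7=a[slow] dup → fast++
(s=3,f=6) a[fast]=8≠a[slow]=7 write a[4]=8 → slow++,fast++
(s=4,f=7) a[fast]=8=a[slow] dup → fast++
(s=4,f=8) a[fast]=11≠a[slow]=8 write a[5]=11 → slow++,fast++
(s=5,f=9) a[fast]=11=a[slow] dup → fast++
(s=5,f=10) a[fast]=11=a[slow] dup → fast++
(s=5,f=11) a[fast]=12≠a[slow]=11 write a[6]=12 → slow++,fast++
(s=6,f=12) a[fast]=14≠a[slow]=12 write a[7]=14 → slow++,fast++
(s=7,f=13) a[fast]=14=a[slow] dup → fast++
(s=7,f=14) a[fast]=14=a[slow] dup → fast++

length 8; prefix = [1, 3, 5, 7, 8, 11, 12, 14]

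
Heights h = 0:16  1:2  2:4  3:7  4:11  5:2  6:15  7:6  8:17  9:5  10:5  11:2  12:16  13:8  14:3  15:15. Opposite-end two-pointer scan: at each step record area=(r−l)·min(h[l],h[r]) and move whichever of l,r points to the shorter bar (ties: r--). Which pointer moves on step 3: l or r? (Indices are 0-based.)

r

[0,15] min(16,15)*15=225 best=225 * → r--
[0,14] min(16,3)*14=42 best=225 → r--
[0,13] min(16,8)*13=104 best=225 → r--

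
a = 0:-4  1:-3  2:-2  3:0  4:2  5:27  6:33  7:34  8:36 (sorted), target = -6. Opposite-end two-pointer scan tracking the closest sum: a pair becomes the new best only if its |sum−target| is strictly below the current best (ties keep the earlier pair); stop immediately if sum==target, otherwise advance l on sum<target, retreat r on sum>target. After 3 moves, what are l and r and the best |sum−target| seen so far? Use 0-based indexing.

l=0, r=5, best |Δ|=35

[0,8] -4+36=32 d=38 * → r--
[0,7] -4+34=30 d=36 * → r--
[0,6] -4+33=29 d=35 * → r--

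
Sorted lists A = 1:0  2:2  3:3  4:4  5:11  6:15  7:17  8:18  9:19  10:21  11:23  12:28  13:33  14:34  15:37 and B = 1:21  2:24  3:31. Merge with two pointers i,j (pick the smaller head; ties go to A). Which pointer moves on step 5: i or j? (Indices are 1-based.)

[i=1,j=1] A[i]=0<=B[j]=21 take 0 → i++
[i=2,j=1] A[i]=2<=B[j]=21 take 2 → i++
[i=3,j=1] A[i]=3<=B[j]=21 take 3 → i++
[i=4,j=1] A[i]=4<=B[j]=21 take 4 → i++
[i=5,j=1] A[i]=11<=B[j]=21 take 11 → i++

i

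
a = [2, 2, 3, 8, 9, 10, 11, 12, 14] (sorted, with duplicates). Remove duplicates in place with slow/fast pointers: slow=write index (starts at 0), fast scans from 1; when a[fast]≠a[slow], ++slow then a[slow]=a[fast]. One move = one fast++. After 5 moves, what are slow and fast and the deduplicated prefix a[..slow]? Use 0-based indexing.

slow=4, fast=6, prefix=[2, 3, 8, 9, 10]

slow=0 fast=1: a[fast]=2=a[slow] dup, fast++
slow=0 fast=2: a[fast]=3≠a[slow]=2 write a[1]=3, slow++,fast++
slow=1 fast=3: a[fast]=8≠a[slow]=3 write a[2]=8, slow++,fast++
slow=2 fast=4: a[fast]=9≠a[slow]=8 write a[3]=9, slow++,fast++
slow=3 fast=5: a[fast]=10≠a[slow]=9 write a[4]=10, slow++,fast++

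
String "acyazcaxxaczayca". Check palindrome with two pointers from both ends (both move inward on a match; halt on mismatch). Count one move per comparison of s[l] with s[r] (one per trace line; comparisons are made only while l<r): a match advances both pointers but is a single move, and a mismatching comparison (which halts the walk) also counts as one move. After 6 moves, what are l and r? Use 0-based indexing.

l=6, r=9

l=0 r=15: 'a'=='a', l++,r--
l=1 r=14: 'c'=='c', l++,r--
l=2 r=13: 'y'=='y', l++,r--
l=3 r=12: 'a'=='a', l++,r--
l=4 r=11: 'z'=='z', l++,r--
l=5 r=10: 'c'=='c', l++,r--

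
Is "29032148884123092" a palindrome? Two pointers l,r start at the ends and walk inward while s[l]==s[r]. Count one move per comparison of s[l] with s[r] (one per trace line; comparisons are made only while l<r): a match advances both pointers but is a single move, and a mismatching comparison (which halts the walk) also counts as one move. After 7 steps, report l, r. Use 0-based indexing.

l=0 r=16: '2'=='2', l++,r--
l=1 r=15: '9'=='9', l++,r--
l=2 r=14: '0'=='0', l++,r--
l=3 r=13: '3'=='3', l++,r--
l=4 r=12: '2'=='2', l++,r--
l=5 r=11: '1'=='1', l++,r--
l=6 r=10: '4'=='4', l++,r--

l=7, r=9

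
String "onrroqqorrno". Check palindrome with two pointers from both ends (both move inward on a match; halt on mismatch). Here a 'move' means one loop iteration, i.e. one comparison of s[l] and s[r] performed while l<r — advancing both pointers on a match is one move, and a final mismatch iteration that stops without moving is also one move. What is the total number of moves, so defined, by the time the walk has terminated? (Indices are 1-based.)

l=1 r=12: 'o'=='o', l++,r--
l=2 r=11: 'n'=='n', l++,r--
l=3 r=10: 'r'=='r', l++,r--
l=4 r=9: 'r'=='r', l++,r--
l=5 r=8: 'o'=='o', l++,r--
l=6 r=7: 'q'=='q', l++,r--

6 moves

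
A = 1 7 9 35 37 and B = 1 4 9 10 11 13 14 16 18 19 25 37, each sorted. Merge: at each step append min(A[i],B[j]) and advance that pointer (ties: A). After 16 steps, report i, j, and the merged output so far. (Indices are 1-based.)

i=6, j=12, merged so far=[1, 1, 4, 7, 9, 9, 10, 11, 13, 14, 16, 18, 19, 25, 35, 37]

[i=1,j=1] A[i]=1<=B[j]=1 take 1 → i++
[i=2,j=1] A[i]=7>B[j]=1 take 1 → j++
[i=2,j=2] A[i]=7>B[j]=4 take 4 → j++
[i=2,j=3] A[i]=7<=B[j]=9 take 7 → i++
[i=3,j=3] A[i]=9<=B[j]=9 take 9 → i++
[i=4,j=3] A[i]=35>B[j]=9 take 9 → j++
[i=4,j=4] A[i]=35>B[j]=10 take 10 → j++
[i=4,j=5] A[i]=35>B[j]=11 take 11 → j++
[i=4,j=6] A[i]=35>B[j]=13 take 13 → j++
[i=4,j=7] A[i]=35>B[j]=14 take 14 → j++
[i=4,j=8] A[i]=35>B[j]=16 take 16 → j++
[i=4,j=9] A[i]=35>B[j]=18 take 18 → j++
[i=4,j=10] A[i]=35>B[j]=19 take 19 → j++
[i=4,j=11] A[i]=35>B[j]=25 take 25 → j++
[i=4,j=12] A[i]=35<=B[j]=37 take 35 → i++
[i=5,j=12] A[i]=37<=B[j]=37 take 37 → i++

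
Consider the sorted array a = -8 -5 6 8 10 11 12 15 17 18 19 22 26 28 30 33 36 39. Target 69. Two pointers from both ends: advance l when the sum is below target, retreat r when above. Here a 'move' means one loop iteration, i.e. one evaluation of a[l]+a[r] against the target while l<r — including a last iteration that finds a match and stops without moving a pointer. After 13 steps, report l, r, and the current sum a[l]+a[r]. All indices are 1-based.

l=1 r=18: -8+39=31 <69, l++
l=2 r=18: -5+39=34 <69, l++
l=3 r=18: 6+39=45 <69, l++
l=4 r=18: 8+39=47 <69, l++
l=5 r=18: 10+39=49 <69, l++
l=6 r=18: 11+39=50 <69, l++
l=7 r=18: 12+39=51 <69, l++
l=8 r=18: 15+39=54 <69, l++
l=9 r=18: 17+39=56 <69, l++
l=10 r=18: 18+39=57 <69, l++
l=11 r=18: 19+39=58 <69, l++
l=12 r=18: 22+39=61 <69, l++
l=13 r=18: 26+39=65 <69, l++

l=14, r=18, sum=67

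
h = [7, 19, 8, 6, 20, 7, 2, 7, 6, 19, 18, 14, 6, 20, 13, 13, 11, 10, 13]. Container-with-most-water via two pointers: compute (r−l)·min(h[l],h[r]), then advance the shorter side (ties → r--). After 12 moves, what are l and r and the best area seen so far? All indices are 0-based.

[0,18] min(7,13)*18=126 best=126 * → l++
[1,18] min(19,13)*17=221 best=221 * → r--
[1,17] min(19,10)*16=160 best=221 → r--
[1,16] min(19,11)*15=165 best=221 → r--
[1,15] min(19,13)*14=182 best=221 → r--
[1,14] min(19,13)*13=169 best=221 → r--
[1,13] min(19,20)*12=228 best=228 * → l++
[2,13] min(8,20)*11=88 best=228 → l++
[3,13] min(6,20)*10=60 best=228 → l++
[4,13] min(20,20)*9=180 best=228 → r--
[4,12] min(20,6)*8=48 best=228 → r--
[4,11] min(20,14)*7=98 best=228 → r--

l=4, r=10, best area=228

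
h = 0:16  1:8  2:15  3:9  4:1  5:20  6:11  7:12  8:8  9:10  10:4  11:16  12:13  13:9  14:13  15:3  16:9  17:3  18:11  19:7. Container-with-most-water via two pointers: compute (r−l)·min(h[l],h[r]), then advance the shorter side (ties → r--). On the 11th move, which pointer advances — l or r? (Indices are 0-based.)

l=0 r=19: min(16,7)*19=133 best=133 *, r--
l=0 r=18: min(16,11)*18=198 best=198 *, r--
l=0 r=17: min(16,3)*17=51 best=198, r--
l=0 r=16: min(16,9)*16=144 best=198, r--
l=0 r=15: min(16,3)*15=45 best=198, r--
l=0 r=14: min(16,13)*14=182 best=198, r--
l=0 r=13: min(16,9)*13=117 best=198, r--
l=0 r=12: min(16,13)*12=156 best=198, r--
l=0 r=11: min(16,16)*11=176 best=198, r--
l=0 r=10: min(16,4)*10=40 best=198, r--
l=0 r=9: min(16,10)*9=90 best=198, r--

r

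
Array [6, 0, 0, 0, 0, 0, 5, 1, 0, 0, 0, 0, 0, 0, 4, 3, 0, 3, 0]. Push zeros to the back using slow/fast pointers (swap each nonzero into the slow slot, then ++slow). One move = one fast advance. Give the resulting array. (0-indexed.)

slow=0 fast=0: a[fast]=6≠0 swap→a[0]=6, slow++,fast++
slow=1 fast=1: a[fast]=0, fast++
slow=1 fast=2: a[fast]=0, fast++
slow=1 fast=3: a[fast]=0, fast++
slow=1 fast=4: a[fast]=0, fast++
slow=1 fast=5: a[fast]=0, fast++
slow=1 fast=6: a[fast]=5≠0 swap→a[1]=5, slow++,fast++
slow=2 fast=7: a[fast]=1≠0 swap→a[2]=1, slow++,fast++
slow=3 fast=8: a[fast]=0, fast++
slow=3 fast=9: a[fast]=0, fast++
slow=3 fast=10: a[fast]=0, fast++
slow=3 fast=11: a[fast]=0, fast++
slow=3 fast=12: a[fast]=0, fast++
slow=3 fast=13: a[fast]=0, fast++
slow=3 fast=14: a[fast]=4≠0 swap→a[3]=4, slow++,fast++
slow=4 fast=15: a[fast]=3≠0 swap→a[4]=3, slow++,fast++
slow=5 fast=16: a[fast]=0, fast++
slow=5 fast=17: a[fast]=3≠0 swap→a[5]=3, slow++,fast++
slow=6 fast=18: a[fast]=0, fast++

[6, 5, 1, 4, 3, 3, 0, 0, 0, 0, 0, 0, 0, 0, 0, 0, 0, 0, 0]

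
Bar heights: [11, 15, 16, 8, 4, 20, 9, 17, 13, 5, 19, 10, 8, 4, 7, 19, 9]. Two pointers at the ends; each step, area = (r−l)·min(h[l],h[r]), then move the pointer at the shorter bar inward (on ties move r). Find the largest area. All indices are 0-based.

max area = 210

l=0 r=16: min(11,9)*16=144 best=144 *, r--
l=0 r=15: min(11,19)*15=165 best=165 *, l++
l=1 r=15: min(15,19)*14=210 best=210 *, l++
l=2 r=15: min(16,19)*13=208 best=210, l++
l=3 r=15: min(8,19)*12=96 best=210, l++
l=4 r=15: min(4,19)*11=44 best=210, l++
l=5 r=15: min(20,19)*10=190 best=210, r--
l=5 r=14: min(20,7)*9=63 best=210, r--
l=5 r=13: min(20,4)*8=32 best=210, r--
l=5 r=12: min(20,8)*7=56 best=210, r--
l=5 r=11: min(20,10)*6=60 best=210, r--
l=5 r=10: min(20,19)*5=95 best=210, r--
l=5 r=9: min(20,5)*4=20 best=210, r--
l=5 r=8: min(20,13)*3=39 best=210, r--
l=5 r=7: min(20,17)*2=34 best=210, r--
l=5 r=6: min(20,9)*1=9 best=210, r--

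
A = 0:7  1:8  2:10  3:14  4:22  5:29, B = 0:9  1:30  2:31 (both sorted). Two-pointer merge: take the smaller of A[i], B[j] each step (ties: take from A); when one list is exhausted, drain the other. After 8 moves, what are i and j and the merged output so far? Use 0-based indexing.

i=0 j=0: A[i]=7<=B[j]=9 take 7, i++
i=1 j=0: A[i]=8<=B[j]=9 take 8, i++
i=2 j=0: A[i]=10>B[j]=9 take 9, j++
i=2 j=1: A[i]=10<=B[j]=30 take 10, i++
i=3 j=1: A[i]=14<=B[j]=30 take 14, i++
i=4 j=1: A[i]=22<=B[j]=30 take 22, i++
i=5 j=1: A[i]=29<=B[j]=30 take 29, i++
i=6 j=1: A done, take B[j]=30, j++

i=6, j=2, merged so far=[7, 8, 9, 10, 14, 22, 29, 30]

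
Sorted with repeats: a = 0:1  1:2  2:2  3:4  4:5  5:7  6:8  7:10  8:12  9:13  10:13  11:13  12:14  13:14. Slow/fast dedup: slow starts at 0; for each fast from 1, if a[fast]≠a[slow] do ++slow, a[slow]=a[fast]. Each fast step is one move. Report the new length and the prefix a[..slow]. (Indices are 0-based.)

(s=0,f=1) a[fast]=2≠a[slow]=1 write a[1]=2 → slow++,fast++
(s=1,f=2) a[fast]=2=a[slow] dup → fast++
(s=1,f=3) a[fast]=4≠a[slow]=2 write a[2]=4 → slow++,fast++
(s=2,f=4) a[fast]=5≠a[slow]=4 write a[3]=5 → slow++,fast++
(s=3,f=5) a[fast]=7≠a[slow]=5 write a[4]=7 → slow++,fast++
(s=4,f=6) a[fast]=8≠a[slow]=7 write a[5]=8 → slow++,fast++
(s=5,f=7) a[fast]=10≠a[slow]=8 write a[6]=10 → slow++,fast++
(s=6,f=8) a[fast]=12≠a[slow]=10 write a[7]=12 → slow++,fast++
(s=7,f=9) a[fast]=13≠a[slow]=12 write a[8]=13 → slow++,fast++
(s=8,f=10) a[fast]=13=a[slow] dup → fast++
(s=8,f=11) a[fast]=13=a[slow] dup → fast++
(s=8,f=12) a[fast]=14≠a[slow]=13 write a[9]=14 → slow++,fast++
(s=9,f=13) a[fast]=14=a[slow] dup → fast++

length 10; prefix = [1, 2, 4, 5, 7, 8, 10, 12, 13, 14]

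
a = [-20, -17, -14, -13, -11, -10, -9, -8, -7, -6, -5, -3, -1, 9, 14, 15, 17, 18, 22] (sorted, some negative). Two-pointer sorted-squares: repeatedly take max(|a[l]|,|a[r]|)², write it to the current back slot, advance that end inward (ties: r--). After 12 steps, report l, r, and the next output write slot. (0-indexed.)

l=0 r=18: |-20|<=|22| out[18]=484, r--
l=0 r=17: |-20|>|18| out[17]=400, l++
l=1 r=17: |-17|<=|18| out[16]=324, r--
l=1 r=16: |-17|<=|17| out[15]=289, r--
l=1 r=15: |-17|>|15| out[14]=289, l++
l=2 r=15: |-14|<=|15| out[13]=225, r--
l=2 r=14: |-14|<=|14| out[12]=196, r--
l=2 r=13: |-14|>|9| out[11]=196, l++
l=3 r=13: |-13|>|9| out[10]=169, l++
l=4 r=13: |-11|>|9| out[9]=121, l++
l=5 r=13: |-10|>|9| out[8]=100, l++
l=6 r=13: |-9|<=|9| out[7]=81, r--

l=6, r=12, next write slot=6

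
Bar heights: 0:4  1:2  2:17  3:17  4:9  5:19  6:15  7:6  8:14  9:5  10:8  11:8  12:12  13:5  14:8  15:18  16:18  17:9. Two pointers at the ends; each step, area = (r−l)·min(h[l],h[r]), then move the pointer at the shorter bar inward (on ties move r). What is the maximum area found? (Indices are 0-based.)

[0,17] min(4,9)*17=68 best=68 * → l++
[1,17] min(2,9)*16=32 best=68 → l++
[2,17] min(17,9)*15=135 best=135 * → r--
[2,16] min(17,18)*14=238 best=238 * → l++
[3,16] min(17,18)*13=221 best=238 → l++
[4,16] min(9,18)*12=108 best=238 → l++
[5,16] min(19,18)*11=198 best=238 → r--
[5,15] min(19,18)*10=180 best=238 → r--
[5,14] min(19,8)*9=72 best=238 → r--
[5,13] min(19,5)*8=40 best=238 → r--
[5,12] min(19,12)*7=84 best=238 → r--
[5,11] min(19,8)*6=48 best=238 → r--
[5,10] min(19,8)*5=40 best=238 → r--
[5,9] min(19,5)*4=20 best=238 → r--
[5,8] min(19,14)*3=42 best=238 → r--
[5,7] min(19,6)*2=12 best=238 → r--
[5,6] min(19,15)*1=15 best=238 → r--

max area = 238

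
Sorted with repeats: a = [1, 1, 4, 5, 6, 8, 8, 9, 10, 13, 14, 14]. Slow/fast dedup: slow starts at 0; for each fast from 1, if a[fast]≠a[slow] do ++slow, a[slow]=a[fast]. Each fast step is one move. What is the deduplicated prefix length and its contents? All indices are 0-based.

length 9; prefix = [1, 4, 5, 6, 8, 9, 10, 13, 14]

slow=0 fast=1: a[fast]=1=a[slow] dup, fast++
slow=0 fast=2: a[fast]=4≠a[slow]=1 write a[1]=4, slow++,fast++
slow=1 fast=3: a[fast]=5≠a[slow]=4 write a[2]=5, slow++,fast++
slow=2 fast=4: a[fast]=6≠a[slow]=5 write a[3]=6, slow++,fast++
slow=3 fast=5: a[fast]=8≠a[slow]=6 write a[4]=8, slow++,fast++
slow=4 fast=6: a[fast]=8=a[slow] dup, fast++
slow=4 fast=7: a[fast]=9≠a[slow]=8 write a[5]=9, slow++,fast++
slow=5 fast=8: a[fast]=10≠a[slow]=9 write a[6]=10, slow++,fast++
slow=6 fast=9: a[fast]=13≠a[slow]=10 write a[7]=13, slow++,fast++
slow=7 fast=10: a[fast]=14≠a[slow]=13 write a[8]=14, slow++,fast++
slow=8 fast=11: a[fast]=14=a[slow] dup, fast++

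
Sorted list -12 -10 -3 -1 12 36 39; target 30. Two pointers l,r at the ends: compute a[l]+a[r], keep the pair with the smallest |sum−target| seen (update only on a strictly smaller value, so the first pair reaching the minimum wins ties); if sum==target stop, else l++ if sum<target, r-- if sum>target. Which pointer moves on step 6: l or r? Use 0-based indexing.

l=0 r=6: -12+39=27 d=3 *, l++
l=1 r=6: -10+39=29 d=1 *, l++
l=2 r=6: -3+39=36 d=6, r--
l=2 r=5: -3+36=33 d=3, r--
l=2 r=4: -3+12=9 d=21, l++
l=3 r=4: -1+12=11 d=19, l++

l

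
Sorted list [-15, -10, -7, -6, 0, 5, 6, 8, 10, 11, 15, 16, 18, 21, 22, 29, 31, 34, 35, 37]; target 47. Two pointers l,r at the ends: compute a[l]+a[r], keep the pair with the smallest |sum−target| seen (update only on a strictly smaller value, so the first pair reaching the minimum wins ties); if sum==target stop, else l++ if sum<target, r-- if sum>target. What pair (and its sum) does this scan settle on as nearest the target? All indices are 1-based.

l=1 r=20: -15+37=22 d=25 *, l++
l=2 r=20: -10+37=27 d=20 *, l++
l=3 r=20: -7+37=30 d=17 *, l++
l=4 r=20: -6+37=31 d=16 *, l++
l=5 r=20: 0+37=37 d=10 *, l++
l=6 r=20: 5+37=42 d=5 *, l++
l=7 r=20: 6+37=43 d=4 *, l++
l=8 r=20: 8+37=45 d=2 *, l++
l=9 r=20: 10+37=47 d=0 *, stop

pair (10, 37) with sum 47 (|Δ|=0)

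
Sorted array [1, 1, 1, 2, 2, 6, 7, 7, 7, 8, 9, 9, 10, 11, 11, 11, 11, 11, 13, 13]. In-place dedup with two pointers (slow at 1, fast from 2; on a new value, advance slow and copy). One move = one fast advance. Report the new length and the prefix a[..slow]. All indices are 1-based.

length 9; prefix = [1, 2, 6, 7, 8, 9, 10, 11, 13]

(s=1,f=2) a[fast]=1=a[slow] dup → fast++
(s=1,f=3) a[fast]=1=a[slow] dup → fast++
(s=1,f=4) a[fast]=2≠a[slow]=1 write a[2]=2 → slow++,fast++
(s=2,f=5) a[fast]=2=a[slow] dup → fast++
(s=2,f=6) a[fast]=6≠a[slow]=2 write a[3]=6 → slow++,fast++
(s=3,f=7) a[fast]=7≠a[slow]=6 write a[4]=7 → slow++,fast++
(s=4,f=8) a[fast]=7=a[slow] dup → fast++
(s=4,f=9) a[fast]=7=a[slow] dup → fast++
(s=4,f=10) a[fast]=8≠a[slow]=7 write a[5]=8 → slow++,fast++
(s=5,f=11) a[fast]=9≠a[slow]=8 write a[6]=9 → slow++,fast++
(s=6,f=12) a[fast]=9=a[slow] dup → fast++
(s=6,f=13) a[fast]=10≠a[slow]=9 write a[7]=10 → slow++,fast++
(s=7,f=14) a[fast]=11≠a[slow]=10 write a[8]=11 → slow++,fast++
(s=8,f=15) a[fast]=11=a[slow] dup → fast++
(s=8,f=16) a[fast]=11=a[slow] dup → fast++
(s=8,f=17) a[fast]=11=a[slow] dup → fast++
(s=8,f=18) a[fast]=11=a[slow] dup → fast++
(s=8,f=19) a[fast]=13≠a[slow]=11 write a[9]=13 → slow++,fast++
(s=9,f=20) a[fast]=13=a[slow] dup → fast++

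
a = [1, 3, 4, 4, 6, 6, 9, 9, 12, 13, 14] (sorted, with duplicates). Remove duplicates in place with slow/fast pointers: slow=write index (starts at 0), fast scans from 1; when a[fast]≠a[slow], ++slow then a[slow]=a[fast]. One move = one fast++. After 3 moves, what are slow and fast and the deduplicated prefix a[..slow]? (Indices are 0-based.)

slow=2, fast=4, prefix=[1, 3, 4]

slow=0 fast=1: a[fast]=3≠a[slow]=1 write a[1]=3, slow++,fast++
slow=1 fast=2: a[fast]=4≠a[slow]=3 write a[2]=4, slow++,fast++
slow=2 fast=3: a[fast]=4=a[slow] dup, fast++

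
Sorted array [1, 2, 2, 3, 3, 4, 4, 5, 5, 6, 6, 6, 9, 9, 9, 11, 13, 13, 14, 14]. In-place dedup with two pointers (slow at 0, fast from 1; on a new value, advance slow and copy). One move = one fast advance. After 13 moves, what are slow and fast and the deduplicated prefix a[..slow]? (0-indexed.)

slow=6, fast=14, prefix=[1, 2, 3, 4, 5, 6, 9]

slow=0 fast=1: a[fast]=2≠a[slow]=1 write a[1]=2, slow++,fast++
slow=1 fast=2: a[fast]=2=a[slow] dup, fast++
slow=1 fast=3: a[fast]=3≠a[slow]=2 write a[2]=3, slow++,fast++
slow=2 fast=4: a[fast]=3=a[slow] dup, fast++
slow=2 fast=5: a[fast]=4≠a[slow]=3 write a[3]=4, slow++,fast++
slow=3 fast=6: a[fast]=4=a[slow] dup, fast++
slow=3 fast=7: a[fast]=5≠a[slow]=4 write a[4]=5, slow++,fast++
slow=4 fast=8: a[fast]=5=a[slow] dup, fast++
slow=4 fast=9: a[fast]=6≠a[slow]=5 write a[5]=6, slow++,fast++
slow=5 fast=10: a[fast]=6=a[slow] dup, fast++
slow=5 fast=11: a[fast]=6=a[slow] dup, fast++
slow=5 fast=12: a[fast]=9≠a[slow]=6 write a[6]=9, slow++,fast++
slow=6 fast=13: a[fast]=9=a[slow] dup, fast++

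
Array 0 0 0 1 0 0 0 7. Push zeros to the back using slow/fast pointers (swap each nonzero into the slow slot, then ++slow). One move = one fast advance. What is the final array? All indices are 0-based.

[1, 7, 0, 0, 0, 0, 0, 0]

slow=0 fast=0: a[fast]=0, fast++
slow=0 fast=1: a[fast]=0, fast++
slow=0 fast=2: a[fast]=0, fast++
slow=0 fast=3: a[fast]=1≠0 swap→a[0]=1, slow++,fast++
slow=1 fast=4: a[fast]=0, fast++
slow=1 fast=5: a[fast]=0, fast++
slow=1 fast=6: a[fast]=0, fast++
slow=1 fast=7: a[fast]=7≠0 swap→a[1]=7, slow++,fast++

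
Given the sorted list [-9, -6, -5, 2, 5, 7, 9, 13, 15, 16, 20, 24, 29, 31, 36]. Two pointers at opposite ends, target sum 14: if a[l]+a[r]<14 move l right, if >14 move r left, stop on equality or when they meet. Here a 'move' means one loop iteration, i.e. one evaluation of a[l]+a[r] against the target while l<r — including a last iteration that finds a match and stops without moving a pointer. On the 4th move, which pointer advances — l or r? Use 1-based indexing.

l=1 r=15: -9+36=27 >14, r--
l=1 r=14: -9+31=22 >14, r--
l=1 r=13: -9+29=20 >14, r--
l=1 r=12: -9+24=15 >14, r--

r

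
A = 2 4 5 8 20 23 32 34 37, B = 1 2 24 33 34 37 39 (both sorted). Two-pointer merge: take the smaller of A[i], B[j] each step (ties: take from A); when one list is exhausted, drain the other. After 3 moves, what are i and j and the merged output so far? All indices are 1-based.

i=1 j=1: A[i]=2>B[j]=1 take 1, j++
i=1 j=2: A[i]=2<=B[j]=2 take 2, i++
i=2 j=2: A[i]=4>B[j]=2 take 2, j++

i=2, j=3, merged so far=[1, 2, 2]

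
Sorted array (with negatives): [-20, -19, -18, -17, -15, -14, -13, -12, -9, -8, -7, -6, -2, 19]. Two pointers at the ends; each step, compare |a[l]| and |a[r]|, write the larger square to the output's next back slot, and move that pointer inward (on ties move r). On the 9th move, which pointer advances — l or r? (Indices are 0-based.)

[0,13] |-20|>|19| out[13]=400 → l++
[1,13] |-19|<=|19| out[12]=361 → r--
[1,12] |-19|>|-2| out[11]=361 → l++
[2,12] |-18|>|-2| out[10]=324 → l++
[3,12] |-17|>|-2| out[9]=289 → l++
[4,12] |-15|>|-2| out[8]=225 → l++
[5,12] |-14|>|-2| out[7]=196 → l++
[6,12] |-13|>|-2| out[6]=169 → l++
[7,12] |-12|>|-2| out[5]=144 → l++

l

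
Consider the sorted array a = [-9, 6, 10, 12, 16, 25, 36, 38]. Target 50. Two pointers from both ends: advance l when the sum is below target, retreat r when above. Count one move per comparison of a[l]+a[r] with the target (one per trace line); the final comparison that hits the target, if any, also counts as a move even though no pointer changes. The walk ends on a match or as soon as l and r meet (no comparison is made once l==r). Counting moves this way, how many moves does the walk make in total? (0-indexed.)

4 moves

l=0 r=7: -9+38=29 <50, l++
l=1 r=7: 6+38=44 <50, l++
l=2 r=7: 10+38=48 <50, l++
l=3 r=7: 12+38=50, found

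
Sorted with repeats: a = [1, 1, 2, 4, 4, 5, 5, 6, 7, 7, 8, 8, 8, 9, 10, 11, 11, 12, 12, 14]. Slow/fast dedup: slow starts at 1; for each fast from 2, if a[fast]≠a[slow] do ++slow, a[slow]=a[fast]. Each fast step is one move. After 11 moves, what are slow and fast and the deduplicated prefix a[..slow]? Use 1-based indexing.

slow=7, fast=13, prefix=[1, 2, 4, 5, 6, 7, 8]

(s=1,f=2) a[fast]=1=a[slow] dup → fast++
(s=1,f=3) a[fast]=2≠a[slow]=1 write a[2]=2 → slow++,fast++
(s=2,f=4) a[fast]=4≠a[slow]=2 write a[3]=4 → slow++,fast++
(s=3,f=5) a[fast]=4=a[slow] dup → fast++
(s=3,f=6) a[fast]=5≠a[slow]=4 write a[4]=5 → slow++,fast++
(s=4,f=7) a[fast]=5=a[slow] dup → fast++
(s=4,f=8) a[fast]=6≠a[slow]=5 write a[5]=6 → slow++,fast++
(s=5,f=9) a[fast]=7≠a[slow]=6 write a[6]=7 → slow++,fast++
(s=6,f=10) a[fast]=7=a[slow] dup → fast++
(s=6,f=11) a[fast]=8≠a[slow]=7 write a[7]=8 → slow++,fast++
(s=7,f=12) a[fast]=8=a[slow] dup → fast++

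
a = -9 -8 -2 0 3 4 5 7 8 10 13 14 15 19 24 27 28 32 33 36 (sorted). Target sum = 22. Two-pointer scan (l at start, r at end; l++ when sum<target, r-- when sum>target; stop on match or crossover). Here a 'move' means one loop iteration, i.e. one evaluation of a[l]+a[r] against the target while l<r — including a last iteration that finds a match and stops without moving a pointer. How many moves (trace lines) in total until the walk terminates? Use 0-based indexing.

l=0 r=19: -9+36=27 >22, r--
l=0 r=18: -9+33=24 >22, r--
l=0 r=17: -9+32=23 >22, r--
l=0 r=16: -9+28=19 <22, l++
l=1 r=16: -8+28=20 <22, l++
l=2 r=16: -2+28=26 >22, r--
l=2 r=15: -2+27=25 >22, r--
l=2 r=14: -2+24=22, found

8 moves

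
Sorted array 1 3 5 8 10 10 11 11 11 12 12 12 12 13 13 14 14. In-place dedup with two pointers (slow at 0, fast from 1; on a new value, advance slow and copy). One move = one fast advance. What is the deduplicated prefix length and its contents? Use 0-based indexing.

length 9; prefix = [1, 3, 5, 8, 10, 11, 12, 13, 14]

slow=0 fast=1: a[fast]=3≠a[slow]=1 write a[1]=3, slow++,fast++
slow=1 fast=2: a[fast]=5≠a[slow]=3 write a[2]=5, slow++,fast++
slow=2 fast=3: a[fast]=8≠a[slow]=5 write a[3]=8, slow++,fast++
slow=3 fast=4: a[fast]=10≠a[slow]=8 write a[4]=10, slow++,fast++
slow=4 fast=5: a[fast]=10=a[slow] dup, fast++
slow=4 fast=6: a[fast]=11≠a[slow]=10 write a[5]=11, slow++,fast++
slow=5 fast=7: a[fast]=11=a[slow] dup, fast++
slow=5 fast=8: a[fast]=11=a[slow] dup, fast++
slow=5 fast=9: a[fast]=12≠a[slow]=11 write a[6]=12, slow++,fast++
slow=6 fast=10: a[fast]=12=a[slow] dup, fast++
slow=6 fast=11: a[fast]=12=a[slow] dup, fast++
slow=6 fast=12: a[fast]=12=a[slow] dup, fast++
slow=6 fast=13: a[fast]=13≠a[slow]=12 write a[7]=13, slow++,fast++
slow=7 fast=14: a[fast]=13=a[slow] dup, fast++
slow=7 fast=15: a[fast]=14≠a[slow]=13 write a[8]=14, slow++,fast++
slow=8 fast=16: a[fast]=14=a[slow] dup, fast++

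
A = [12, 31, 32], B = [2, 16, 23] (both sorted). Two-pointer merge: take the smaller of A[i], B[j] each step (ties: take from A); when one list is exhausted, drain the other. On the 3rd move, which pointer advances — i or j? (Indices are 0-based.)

i=0 j=0: A[i]=12>B[j]=2 take 2, j++
i=0 j=1: A[i]=12<=B[j]=16 take 12, i++
i=1 j=1: A[i]=31>B[j]=16 take 16, j++

j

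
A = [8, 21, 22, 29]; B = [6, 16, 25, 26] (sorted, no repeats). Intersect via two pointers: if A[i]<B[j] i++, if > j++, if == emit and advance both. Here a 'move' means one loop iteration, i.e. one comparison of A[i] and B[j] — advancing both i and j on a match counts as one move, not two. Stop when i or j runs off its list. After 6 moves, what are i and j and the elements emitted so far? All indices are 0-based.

i=0 j=0: 8>6, j++
i=0 j=1: 8<16, i++
i=1 j=1: 21>16, j++
i=1 j=2: 21<25, i++
i=2 j=2: 22<25, i++
i=3 j=2: 29>25, j++

i=3, j=3, emitted=[]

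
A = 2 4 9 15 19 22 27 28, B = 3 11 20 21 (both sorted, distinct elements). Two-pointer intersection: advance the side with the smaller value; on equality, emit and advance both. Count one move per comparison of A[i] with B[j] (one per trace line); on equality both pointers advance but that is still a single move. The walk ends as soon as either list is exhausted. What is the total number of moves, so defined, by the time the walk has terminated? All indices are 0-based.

9 moves

i=0 j=0: 2<3, i++
i=1 j=0: 4>3, j++
i=1 j=1: 4<11, i++
i=2 j=1: 9<11, i++
i=3 j=1: 15>11, j++
i=3 j=2: 15<20, i++
i=4 j=2: 19<20, i++
i=5 j=2: 22>20, j++
i=5 j=3: 22>21, j++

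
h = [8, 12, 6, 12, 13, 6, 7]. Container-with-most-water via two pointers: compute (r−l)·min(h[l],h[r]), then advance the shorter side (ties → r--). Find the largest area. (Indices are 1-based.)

max area = 42

l=1 r=7: min(8,7)*6=42 best=42 *, r--
l=1 r=6: min(8,6)*5=30 best=42, r--
l=1 r=5: min(8,13)*4=32 best=42, l++
l=2 r=5: min(12,13)*3=36 best=42, l++
l=3 r=5: min(6,13)*2=12 best=42, l++
l=4 r=5: min(12,13)*1=12 best=42, l++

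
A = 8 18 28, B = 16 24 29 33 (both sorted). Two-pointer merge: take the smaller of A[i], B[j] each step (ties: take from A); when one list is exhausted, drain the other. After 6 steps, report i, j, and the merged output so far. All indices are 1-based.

i=4, j=4, merged so far=[8, 16, 18, 24, 28, 29]

i=1 j=1: A[i]=8<=B[j]=16 take 8, i++
i=2 j=1: A[i]=18>B[j]=16 take 16, j++
i=2 j=2: A[i]=18<=B[j]=24 take 18, i++
i=3 j=2: A[i]=28>B[j]=24 take 24, j++
i=3 j=3: A[i]=28<=B[j]=29 take 28, i++
i=4 j=3: A done, take B[j]=29, j++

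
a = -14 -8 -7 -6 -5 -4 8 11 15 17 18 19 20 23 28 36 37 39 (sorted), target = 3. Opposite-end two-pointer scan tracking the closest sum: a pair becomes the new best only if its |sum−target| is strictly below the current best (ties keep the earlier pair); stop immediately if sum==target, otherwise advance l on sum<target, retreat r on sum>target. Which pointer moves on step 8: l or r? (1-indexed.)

r

[1,18] -14+39=25 d=22 * → r--
[1,17] -14+37=23 d=20 * → r--
[1,16] -14+36=22 d=19 * → r--
[1,15] -14+28=14 d=11 * → r--
[1,14] -14+23=9 d=6 * → r--
[1,13] -14+20=6 d=3 * → r--
[1,12] -14+19=5 d=2 * → r--
[1,11] -14+18=4 d=1 * → r--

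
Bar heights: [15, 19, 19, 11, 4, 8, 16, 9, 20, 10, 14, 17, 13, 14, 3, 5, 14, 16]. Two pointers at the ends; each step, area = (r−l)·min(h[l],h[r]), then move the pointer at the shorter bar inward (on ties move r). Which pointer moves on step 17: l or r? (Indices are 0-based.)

l

l=0 r=17: min(15,16)*17=255 best=255 *, l++
l=1 r=17: min(19,16)*16=256 best=256 *, r--
l=1 r=16: min(19,14)*15=210 best=256, r--
l=1 r=15: min(19,5)*14=70 best=256, r--
l=1 r=14: min(19,3)*13=39 best=256, r--
l=1 r=13: min(19,14)*12=168 best=256, r--
l=1 r=12: min(19,13)*11=143 best=256, r--
l=1 r=11: min(19,17)*10=170 best=256, r--
l=1 r=10: min(19,14)*9=126 best=256, r--
l=1 r=9: min(19,10)*8=80 best=256, r--
l=1 r=8: min(19,20)*7=133 best=256, l++
l=2 r=8: min(19,20)*6=114 best=256, l++
l=3 r=8: min(11,20)*5=55 best=256, l++
l=4 r=8: min(4,20)*4=16 best=256, l++
l=5 r=8: min(8,20)*3=24 best=256, l++
l=6 r=8: min(16,20)*2=32 best=256, l++
l=7 r=8: min(9,20)*1=9 best=256, l++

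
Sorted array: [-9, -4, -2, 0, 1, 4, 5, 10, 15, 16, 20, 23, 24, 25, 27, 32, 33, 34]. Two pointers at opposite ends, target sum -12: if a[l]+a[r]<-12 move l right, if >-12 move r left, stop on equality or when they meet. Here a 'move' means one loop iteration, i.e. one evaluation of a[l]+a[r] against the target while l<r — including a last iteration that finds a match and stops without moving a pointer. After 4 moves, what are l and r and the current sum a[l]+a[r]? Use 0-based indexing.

l=0, r=13, sum=16

l=0 r=17: -9+34=25 >-12, r--
l=0 r=16: -9+33=24 >-12, r--
l=0 r=15: -9+32=23 >-12, r--
l=0 r=14: -9+27=18 >-12, r--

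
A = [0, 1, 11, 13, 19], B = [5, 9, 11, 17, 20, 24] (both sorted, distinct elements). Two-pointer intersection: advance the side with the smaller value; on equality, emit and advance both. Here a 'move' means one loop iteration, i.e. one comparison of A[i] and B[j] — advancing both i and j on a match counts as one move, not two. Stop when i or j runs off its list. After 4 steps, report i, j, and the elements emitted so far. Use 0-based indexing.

i=2, j=2, emitted=[]

i=0 j=0: 0<5, i++
i=1 j=0: 1<5, i++
i=2 j=0: 11>5, j++
i=2 j=1: 11>9, j++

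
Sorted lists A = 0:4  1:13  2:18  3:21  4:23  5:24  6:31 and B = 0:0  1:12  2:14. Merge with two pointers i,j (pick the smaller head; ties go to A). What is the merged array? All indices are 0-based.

[0, 4, 12, 13, 14, 18, 21, 23, 24, 31]

[i=0,j=0] A[i]=4>B[j]=0 take 0 → j++
[i=0,j=1] A[i]=4<=B[j]=12 take 4 → i++
[i=1,j=1] A[i]=13>B[j]=12 take 12 → j++
[i=1,j=2] A[i]=13<=B[j]=14 take 13 → i++
[i=2,j=2] A[i]=18>B[j]=14 take 14 → j++
[i=2,j=3] B done, take A[i]=18 → i++
[i=3,j=3] B done, take A[i]=21 → i++
[i=4,j=3] B done, take A[i]=23 → i++
[i=5,j=3] B done, take A[i]=24 → i++
[i=6,j=3] B done, take A[i]=31 → i++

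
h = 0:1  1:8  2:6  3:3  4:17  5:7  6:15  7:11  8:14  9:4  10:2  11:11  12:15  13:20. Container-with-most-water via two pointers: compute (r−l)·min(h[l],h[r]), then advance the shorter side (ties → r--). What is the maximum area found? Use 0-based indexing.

l=0 r=13: min(1,20)*13=13 best=13 *, l++
l=1 r=13: min(8,20)*12=96 best=96 *, l++
l=2 r=13: min(6,20)*11=66 best=96, l++
l=3 r=13: min(3,20)*10=30 best=96, l++
l=4 r=13: min(17,20)*9=153 best=153 *, l++
l=5 r=13: min(7,20)*8=56 best=153, l++
l=6 r=13: min(15,20)*7=105 best=153, l++
l=7 r=13: min(11,20)*6=66 best=153, l++
l=8 r=13: min(14,20)*5=70 best=153, l++
l=9 r=13: min(4,20)*4=16 best=153, l++
l=10 r=13: min(2,20)*3=6 best=153, l++
l=11 r=13: min(11,20)*2=22 best=153, l++
l=12 r=13: min(15,20)*1=15 best=153, l++

max area = 153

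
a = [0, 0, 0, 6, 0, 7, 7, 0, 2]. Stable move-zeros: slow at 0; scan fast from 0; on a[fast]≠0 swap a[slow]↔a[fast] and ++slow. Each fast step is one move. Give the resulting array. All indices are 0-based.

[6, 7, 7, 2, 0, 0, 0, 0, 0]

slow=0 fast=0: a[fast]=0, fast++
slow=0 fast=1: a[fast]=0, fast++
slow=0 fast=2: a[fast]=0, fast++
slow=0 fast=3: a[fast]=6≠0 swap→a[0]=6, slow++,fast++
slow=1 fast=4: a[fast]=0, fast++
slow=1 fast=5: a[fast]=7≠0 swap→a[1]=7, slow++,fast++
slow=2 fast=6: a[fast]=7≠0 swap→a[2]=7, slow++,fast++
slow=3 fast=7: a[fast]=0, fast++
slow=3 fast=8: a[fast]=2≠0 swap→a[3]=2, slow++,fast++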